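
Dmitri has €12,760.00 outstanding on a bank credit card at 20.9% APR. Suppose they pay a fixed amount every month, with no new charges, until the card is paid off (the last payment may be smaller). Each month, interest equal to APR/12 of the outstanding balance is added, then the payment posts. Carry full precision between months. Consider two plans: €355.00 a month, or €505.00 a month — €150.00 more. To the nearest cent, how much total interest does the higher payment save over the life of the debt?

€3,258.87

Monthly rate r = 20.9%/12 = 1.74167% = 0.0174167.
At €355.00/mo: n = ⌈−ln(1 − rB₀/P)/ln(1+r)⌉ = 57 payments (last €341.66); total interest = total paid − €12,760.00 = €7,461.66.
At €505.00/mo: 34 payments (last €297.79); total interest €4,202.79.
Interest saved = €7,461.66 − €4,202.79 = €3,258.87.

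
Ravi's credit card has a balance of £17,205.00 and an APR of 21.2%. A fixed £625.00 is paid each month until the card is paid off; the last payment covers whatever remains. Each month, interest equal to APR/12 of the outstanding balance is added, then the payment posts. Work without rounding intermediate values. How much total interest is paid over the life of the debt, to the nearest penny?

£6,570.13

Monthly rate r = 21.2%/12 = 1.76667% = 0.0176667.
Payoff takes n = ⌈−ln(1 − rB₀/P)/ln(1+r)⌉ = ⌈38.040⌉ = 39 payments; the last is £25.13.
Total paid = 38·£625.00 + £25.13 = £23,775.13.
Total interest = total paid − principal = £23,775.13 − £17,205.00 = £6,570.13.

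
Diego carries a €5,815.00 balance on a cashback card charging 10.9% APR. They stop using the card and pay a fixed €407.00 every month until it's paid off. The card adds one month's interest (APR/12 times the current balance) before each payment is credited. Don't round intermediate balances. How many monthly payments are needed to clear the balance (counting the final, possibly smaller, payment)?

Monthly rate r = 10.9%/12 = 0.908333% = 0.00908333.
Recurrence: B ← B·(1+r) − €407.00.
Month 1: interest €52.82; balance after payment €5,460.82.
Month 2: interest €49.60; balance after payment €5,103.42.
Closed form: n = −ln(1 − rB₀/P)/ln(1+r) = −ln(0.87022)/ln(1.00908) ≈ 15.373, so the balance reaches zero during payment 16.

16 payments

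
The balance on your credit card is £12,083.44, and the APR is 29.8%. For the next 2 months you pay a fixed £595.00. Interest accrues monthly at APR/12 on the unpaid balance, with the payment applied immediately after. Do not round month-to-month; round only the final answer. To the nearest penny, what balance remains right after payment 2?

Monthly rate r = 29.8%/12 = 2.48333% = 0.0248333.
Each month: B ← B·(1+r) − £595.00.
Month 1: interest £300.07; balance after payment £11,788.51.
Month 2: interest £292.75; balance after payment £11,486.26.

£11,486.26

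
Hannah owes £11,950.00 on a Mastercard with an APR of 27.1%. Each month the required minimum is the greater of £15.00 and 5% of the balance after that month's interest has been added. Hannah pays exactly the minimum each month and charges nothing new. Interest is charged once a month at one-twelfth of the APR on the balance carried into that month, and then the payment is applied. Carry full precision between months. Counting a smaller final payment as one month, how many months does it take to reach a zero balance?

155 months

Monthly rate r = 27.1%/12 = 2.25833% = 0.0225833.
While 5% of the post-interest balance exceeds £15.00, each month B ← (B·(1+r))·(1 − 0.05), i.e. B shrinks by the factor (1+r)·0.95 = 0.97145.
This holds for months 1–129. Entering month 130 the balance is £285.00; 5% of the post-interest balance is now below £15.00, so the flat £15.00 minimum applies from here.
From month 130 a fixed £15.00 at rate r clears £285.00 in 26 more payments. Total: 129 + 26 = 155 months.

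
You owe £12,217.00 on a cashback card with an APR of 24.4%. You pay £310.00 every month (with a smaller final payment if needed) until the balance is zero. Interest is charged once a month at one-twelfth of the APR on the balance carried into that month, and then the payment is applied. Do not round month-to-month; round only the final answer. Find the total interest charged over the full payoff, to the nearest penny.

£12,672.36

Monthly rate r = 24.4%/12 = 2.03333% = 0.0203333.
Payoff takes n = ⌈−ln(1 − rB₀/P)/ln(1+r)⌉ = ⌈80.286⌉ = 81 payments; the last is £89.36.
Total paid = 80·£310.00 + £89.36 = £24,889.36.
Total interest = total paid − principal = £24,889.36 − £12,217.00 = £12,672.36.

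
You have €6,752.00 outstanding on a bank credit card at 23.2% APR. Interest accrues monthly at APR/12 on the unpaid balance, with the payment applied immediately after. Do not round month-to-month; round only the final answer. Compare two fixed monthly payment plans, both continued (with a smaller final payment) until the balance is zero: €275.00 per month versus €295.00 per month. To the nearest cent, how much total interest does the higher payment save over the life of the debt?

€243.55

Monthly rate r = 23.2%/12 = 1.93333% = 0.0193333.
At €275.00/mo: n = ⌈−ln(1 − rB₀/P)/ln(1+r)⌉ = 34 payments (last €170.77); total interest = total paid − €6,752.00 = €2,493.77.
At €295.00/mo: 31 payments (last €152.22); total interest €2,250.22.
Interest saved = €2,493.77 − €2,250.22 = €243.55.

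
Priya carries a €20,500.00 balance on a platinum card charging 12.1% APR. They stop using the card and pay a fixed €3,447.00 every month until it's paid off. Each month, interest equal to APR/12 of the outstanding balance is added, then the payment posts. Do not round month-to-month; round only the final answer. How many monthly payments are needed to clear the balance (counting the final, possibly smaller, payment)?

7 months

Monthly rate r = 12.1%/12 = 1.00833% = 0.0100833.
Recurrence: B ← B·(1+r) − €3,447.00.
Month 1: interest €206.71; balance after payment €17,259.71.
Month 2: interest €174.04; balance after payment €13,986.74.
Closed form: n = −ln(1 − rB₀/P)/ln(1+r) = −ln(0.94003)/ln(1.01008) ≈ 6.164, so the balance reaches zero during payment 7.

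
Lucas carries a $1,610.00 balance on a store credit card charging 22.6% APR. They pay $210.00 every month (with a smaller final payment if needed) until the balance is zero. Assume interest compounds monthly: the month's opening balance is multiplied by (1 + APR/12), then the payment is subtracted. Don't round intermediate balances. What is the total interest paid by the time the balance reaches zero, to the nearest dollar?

Monthly rate r = 22.6%/12 = 1.88333% = 0.0188333.
Payoff takes n = ⌈−ln(1 − rB₀/P)/ln(1+r)⌉ = ⌈8.358⌉ = 9 payments; the last is $75.57.
Total paid = 8·$210.00 + $75.57 = $1,755.57.
Total interest = total paid − principal = $1,755.57 − $1,610.00 = $145.57.

$146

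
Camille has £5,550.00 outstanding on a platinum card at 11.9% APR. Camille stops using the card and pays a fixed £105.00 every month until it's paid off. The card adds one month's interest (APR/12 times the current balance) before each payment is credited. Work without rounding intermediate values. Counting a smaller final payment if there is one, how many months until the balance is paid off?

Monthly rate r = 11.9%/12 = 0.991667% = 0.00991667.
Recurrence: B ← B·(1+r) − £105.00.
Month 1: interest £55.04; balance after payment £5,500.04.
Month 2: interest £54.54; balance after payment £5,449.58.
Closed form: n = −ln(1 − rB₀/P)/ln(1+r) = −ln(0.47583)/ln(1.00992) ≈ 75.264, so the balance reaches zero during payment 76.

76 months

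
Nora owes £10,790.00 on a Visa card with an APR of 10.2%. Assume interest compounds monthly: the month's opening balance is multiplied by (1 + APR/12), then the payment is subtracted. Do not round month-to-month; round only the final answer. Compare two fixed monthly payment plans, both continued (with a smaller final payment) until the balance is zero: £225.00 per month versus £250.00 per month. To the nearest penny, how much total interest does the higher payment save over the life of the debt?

£419.12

Monthly rate r = 10.2%/12 = 0.85% = 0.0085.
At £225.00/mo: n = ⌈−ln(1 − rB₀/P)/ln(1+r)⌉ = 62 payments (last £194.22); total interest = total paid − £10,790.00 = £3,129.22.
At £250.00/mo: 55 payments (last £0.10); total interest £2,710.10.
Interest saved = £3,129.22 − £2,710.10 = £419.12.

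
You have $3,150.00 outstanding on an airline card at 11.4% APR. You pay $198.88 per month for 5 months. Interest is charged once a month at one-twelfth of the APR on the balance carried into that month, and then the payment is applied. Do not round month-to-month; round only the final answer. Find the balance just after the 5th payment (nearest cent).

Monthly rate r = 11.4%/12 = 0.95% = 0.0095.
Each month: B ← B·(1+r) − $198.88.
Month 1: interest $29.93; balance after payment $2,981.05.
Month 2: interest $28.32; balance after payment $2,810.48.
Month 3: interest $26.70; balance after payment $2,638.30.
Month 4: interest $25.06; balance after payment $2,464.49.
Month 5: interest $23.41; balance after payment $2,289.02.

$2,289.02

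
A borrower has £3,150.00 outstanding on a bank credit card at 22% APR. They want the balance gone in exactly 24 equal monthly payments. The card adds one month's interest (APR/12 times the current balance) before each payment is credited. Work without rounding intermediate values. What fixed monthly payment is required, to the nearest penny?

Monthly rate r = 22%/12 = 1.83333% = 0.0183333.
Level-payment amortization: P = B₀·r / (1 − (1+r)^(−n)) = 3150.00·0.0183333 / (1 − 1.01833^(−24)).
Denominator 1 − (1+r)^(−24) = 0.353392164.
P = 57.75 / 0.353392164 ≈ 163.42.

£163.42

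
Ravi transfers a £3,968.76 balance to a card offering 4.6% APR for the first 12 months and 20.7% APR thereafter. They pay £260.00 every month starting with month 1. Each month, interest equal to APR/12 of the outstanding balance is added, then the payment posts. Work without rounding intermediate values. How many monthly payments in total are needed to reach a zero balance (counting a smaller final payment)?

Promo months 1–12 at r₀ = 4.6%/12 = 0.00383333; months 13+ at r₁ = 20.7%/12 = 0.01725.
After month 12: iterate B ← B·(1+r₀) − £260.00 for 12 months → £968.59.
Then at r₁ with £260.00/mo: n₂ = −ln(1 − r₁·B/P)/ln(1+r₁) ≈ 3.88 → 4 more payments.

16 months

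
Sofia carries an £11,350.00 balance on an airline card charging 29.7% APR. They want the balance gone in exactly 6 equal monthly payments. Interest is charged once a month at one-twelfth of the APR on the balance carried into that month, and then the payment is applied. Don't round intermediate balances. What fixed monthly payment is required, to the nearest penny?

Monthly rate r = 29.7%/12 = 2.475% = 0.02475.
Level-payment amortization: P = B₀·r / (1 − (1+r)^(−n)) = 11350.00·0.02475 / (1 − 1.02475^(−6)).
Denominator 1 − (1+r)^(−6) = 0.136440158.
P = 280.912 / 0.136440158 ≈ 2058.87.

£2,058.87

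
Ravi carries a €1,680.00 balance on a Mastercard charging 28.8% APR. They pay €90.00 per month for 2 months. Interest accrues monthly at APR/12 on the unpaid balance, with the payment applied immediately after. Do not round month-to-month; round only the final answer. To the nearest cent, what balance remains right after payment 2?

Monthly rate r = 28.8%/12 = 2.4% = 0.024.
Each month: B ← B·(1+r) − €90.00.
Month 1: interest €40.32; balance after payment €1,630.32.
Month 2: interest €39.13; balance after payment €1,579.45.

€1,579.45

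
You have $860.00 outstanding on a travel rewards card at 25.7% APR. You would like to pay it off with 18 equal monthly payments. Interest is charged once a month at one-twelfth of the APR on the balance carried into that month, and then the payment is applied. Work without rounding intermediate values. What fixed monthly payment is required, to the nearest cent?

$58.08

Monthly rate r = 25.7%/12 = 2.14167% = 0.0214167.
Level-payment amortization: P = B₀·r / (1 − (1+r)^(−n)) = 860.00·0.0214167 / (1 − 1.02142^(−18)).
Denominator 1 − (1+r)^(−18) = 0.317115777.
P = 18.4183 / 0.317115777 ≈ 58.08.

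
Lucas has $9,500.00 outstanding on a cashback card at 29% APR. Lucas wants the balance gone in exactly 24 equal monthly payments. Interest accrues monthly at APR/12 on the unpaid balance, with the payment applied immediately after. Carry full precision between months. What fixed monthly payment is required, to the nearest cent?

$526.29

Monthly rate r = 29%/12 = 2.41667% = 0.0241667.
Level-payment amortization: P = B₀·r / (1 − (1+r)^(−n)) = 9500.00·0.0241667 / (1 − 1.02417^(−24)).
Denominator 1 − (1+r)^(−24) = 0.436226425.
P = 229.583 / 0.436226425 ≈ 526.29.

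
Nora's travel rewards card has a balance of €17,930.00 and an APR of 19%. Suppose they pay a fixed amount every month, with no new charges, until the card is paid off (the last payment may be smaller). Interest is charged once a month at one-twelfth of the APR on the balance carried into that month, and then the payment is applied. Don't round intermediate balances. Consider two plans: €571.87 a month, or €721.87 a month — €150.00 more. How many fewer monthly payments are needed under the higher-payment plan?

12 fewer payments

Monthly rate r = 19%/12 = 1.58333% = 0.0158333.
At €571.87/mo: n = ⌈−ln(1 − rB₀/P)/ln(1+r)⌉ = 44 payments (last €384.20); total interest = total paid − €17,930.00 = €7,044.61.
At €721.87/mo: 32 payments (last €583.89); total interest €5,031.86.
Payments saved = 44 − 32 = 12.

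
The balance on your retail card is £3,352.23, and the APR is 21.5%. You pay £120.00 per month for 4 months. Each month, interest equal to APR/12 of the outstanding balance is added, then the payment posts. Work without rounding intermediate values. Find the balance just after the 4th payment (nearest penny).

£3,105.95

Monthly rate r = 21.5%/12 = 1.79167% = 0.0179167.
Each month: B ← B·(1+r) − £120.00.
Month 1: interest £60.06; balance after payment £3,292.29.
Month 2: interest £58.99; balance after payment £3,231.28.
Month 3: interest £57.89; balance after payment £3,169.17.
Month 4: interest £56.78; balance after payment £3,105.95.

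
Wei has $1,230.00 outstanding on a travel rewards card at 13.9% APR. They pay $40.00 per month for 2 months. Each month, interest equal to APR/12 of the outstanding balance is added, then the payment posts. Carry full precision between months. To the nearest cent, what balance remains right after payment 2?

Monthly rate r = 13.9%/12 = 1.15833% = 0.0115833.
Each month: B ← B·(1+r) − $40.00.
Month 1: interest $14.25; balance after payment $1,204.25.
Month 2: interest $13.95; balance after payment $1,178.20.

$1,178.20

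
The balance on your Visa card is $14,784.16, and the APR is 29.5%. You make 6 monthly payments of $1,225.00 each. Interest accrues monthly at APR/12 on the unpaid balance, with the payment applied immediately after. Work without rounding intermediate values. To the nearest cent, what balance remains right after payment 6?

Monthly rate r = 29.5%/12 = 2.45833% = 0.0245833.
Each month: B ← B·(1+r) − $1,225.00.
Month 1: interest $363.44; balance after payment $13,922.60.
Month 2: interest $342.26; balance after payment $13,039.87.
Month 3: interest $320.56; balance after payment $12,135.43.
Month 4: interest $298.33; balance after payment $11,208.76.
Month 5: interest $275.55; balance after payment $10,259.31.
Month 6: interest $252.21; balance after payment $9,286.52.

$9,286.52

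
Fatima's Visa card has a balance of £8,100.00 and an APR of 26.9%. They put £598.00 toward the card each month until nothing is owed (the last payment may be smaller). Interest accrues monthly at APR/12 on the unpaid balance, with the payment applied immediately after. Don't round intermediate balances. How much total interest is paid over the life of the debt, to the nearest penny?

£1,663.09

Monthly rate r = 26.9%/12 = 2.24167% = 0.0224167.
Payoff takes n = ⌈−ln(1 − rB₀/P)/ln(1+r)⌉ = ⌈16.324⌉ = 17 payments; the last is £195.09.
Total paid = 16·£598.00 + £195.09 = £9,763.09.
Total interest = total paid − principal = £9,763.09 − £8,100.00 = £1,663.09.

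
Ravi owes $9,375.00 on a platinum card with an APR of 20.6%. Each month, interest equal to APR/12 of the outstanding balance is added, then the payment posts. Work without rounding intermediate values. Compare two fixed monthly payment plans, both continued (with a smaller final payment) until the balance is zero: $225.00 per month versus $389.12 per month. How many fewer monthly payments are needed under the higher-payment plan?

42 fewer payments

Monthly rate r = 20.6%/12 = 1.71667% = 0.0171667.
At $225.00/mo: n = ⌈−ln(1 − rB₀/P)/ln(1+r)⌉ = 74 payments (last $181.52); total interest = total paid − $9,375.00 = $7,231.52.
At $389.12/mo: 32 payments (last $140.02); total interest $2,827.74.
Payments saved = 74 − 32 = 42.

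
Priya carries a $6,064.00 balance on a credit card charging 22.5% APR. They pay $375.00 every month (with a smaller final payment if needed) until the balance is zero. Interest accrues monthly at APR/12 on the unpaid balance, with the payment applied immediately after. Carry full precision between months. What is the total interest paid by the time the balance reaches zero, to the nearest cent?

Monthly rate r = 22.5%/12 = 1.875% = 0.01875.
Payoff takes n = ⌈−ln(1 − rB₀/P)/ln(1+r)⌉ = ⌈19.447⌉ = 20 payments; the last is $168.52.
Total paid = 19·$375.00 + $168.52 = $7,293.52.
Total interest = total paid − principal = $7,293.52 − $6,064.00 = $1,229.52.

$1,229.52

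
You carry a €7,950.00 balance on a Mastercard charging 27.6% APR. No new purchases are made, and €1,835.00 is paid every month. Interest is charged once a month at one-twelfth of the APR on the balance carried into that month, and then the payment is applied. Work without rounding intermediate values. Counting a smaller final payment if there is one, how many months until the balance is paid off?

Monthly rate r = 27.6%/12 = 2.3% = 0.023.
Recurrence: B ← B·(1+r) − €1,835.00.
Month 1: interest €182.85; balance after payment €6,297.85.
Month 2: interest €144.85; balance after payment €4,607.70.
Month 3: interest €105.98; balance after payment €2,878.68.
Month 4: interest €66.21; balance after payment €1,109.89.
Month 5: interest €25.53; balance after payment €0.00.

5 payments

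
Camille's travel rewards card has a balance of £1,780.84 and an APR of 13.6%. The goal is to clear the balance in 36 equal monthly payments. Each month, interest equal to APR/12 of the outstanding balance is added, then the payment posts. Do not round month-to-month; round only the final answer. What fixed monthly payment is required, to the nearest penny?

£60.52

Monthly rate r = 13.6%/12 = 1.13333% = 0.0113333.
Level-payment amortization: P = B₀·r / (1 − (1+r)^(−n)) = 1780.84·0.0113333 / (1 − 1.01133^(−36)).
Denominator 1 − (1+r)^(−36) = 0.333493456.
P = 20.1829 / 0.333493456 ≈ 60.52.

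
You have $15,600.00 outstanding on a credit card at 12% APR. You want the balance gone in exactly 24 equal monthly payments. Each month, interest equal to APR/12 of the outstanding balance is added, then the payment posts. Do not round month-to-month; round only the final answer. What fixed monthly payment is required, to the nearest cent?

$734.35

Monthly rate r = 12%/12 = 1% = 0.01.
Level-payment amortization: P = B₀·r / (1 − (1+r)^(−n)) = 15600.00·0.01 / (1 − 1.01^(−24)).
Denominator 1 − (1+r)^(−24) = 0.212433873.
P = 156 / 0.212433873 ≈ 734.35.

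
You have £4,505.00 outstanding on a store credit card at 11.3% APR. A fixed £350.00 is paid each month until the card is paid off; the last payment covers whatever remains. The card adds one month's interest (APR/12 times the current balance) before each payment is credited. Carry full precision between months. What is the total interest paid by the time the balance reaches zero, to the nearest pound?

Monthly rate r = 11.3%/12 = 0.941667% = 0.00941667.
Payoff takes n = ⌈−ln(1 − rB₀/P)/ln(1+r)⌉ = ⌈13.785⌉ = 14 payments; the last is £275.15.
Total paid = 13·£350.00 + £275.15 = £4,825.15.
Total interest = total paid − principal = £4,825.15 − £4,505.00 = £320.15.

£320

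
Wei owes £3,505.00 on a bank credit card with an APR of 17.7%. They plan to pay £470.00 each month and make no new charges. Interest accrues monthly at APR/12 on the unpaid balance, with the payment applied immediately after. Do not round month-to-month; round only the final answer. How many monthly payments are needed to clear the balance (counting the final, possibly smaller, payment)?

8 months

Monthly rate r = 17.7%/12 = 1.475% = 0.01475.
Recurrence: B ← B·(1+r) − £470.00.
Month 1: interest £51.70; balance after payment £3,086.70.
Month 2: interest £45.53; balance after payment £2,662.23.
Closed form: n = −ln(1 − rB₀/P)/ln(1+r) = −ln(0.89)/ln(1.01475) ≈ 7.959, so the balance reaches zero during payment 8.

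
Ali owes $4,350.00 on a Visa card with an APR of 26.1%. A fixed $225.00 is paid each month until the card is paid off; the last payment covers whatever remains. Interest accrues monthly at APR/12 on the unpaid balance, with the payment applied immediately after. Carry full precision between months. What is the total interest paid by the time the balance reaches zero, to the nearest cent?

$1,355.75

Monthly rate r = 26.1%/12 = 2.175% = 0.02175.
Payoff takes n = ⌈−ln(1 − rB₀/P)/ln(1+r)⌉ = ⌈25.356⌉ = 26 payments; the last is $80.75.
Total paid = 25·$225.00 + $80.75 = $5,705.75.
Total interest = total paid − principal = $5,705.75 − $4,350.00 = $1,355.75.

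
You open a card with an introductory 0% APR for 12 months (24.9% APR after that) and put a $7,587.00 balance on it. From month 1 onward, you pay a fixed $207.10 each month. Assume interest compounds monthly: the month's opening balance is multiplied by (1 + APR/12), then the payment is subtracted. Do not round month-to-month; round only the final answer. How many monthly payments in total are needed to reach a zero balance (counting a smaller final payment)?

47 payments

Promo months 1–12 at r₀ = 0%/12 = 0; months 13+ at r₁ = 24.9%/12 = 0.02075.
After month 12 (no interest yet): B = $7,587.00 − 12·$207.10 = $5,101.80.
Then at r₁ with $207.10/mo: n₂ = −ln(1 − r₁·B/P)/ln(1+r₁) ≈ 34.85 → 35 more payments.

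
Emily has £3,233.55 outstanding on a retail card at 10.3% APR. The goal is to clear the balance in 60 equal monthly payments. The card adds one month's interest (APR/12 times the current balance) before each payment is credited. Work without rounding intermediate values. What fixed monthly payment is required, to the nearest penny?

Monthly rate r = 10.3%/12 = 0.858333% = 0.00858333.
Level-payment amortization: P = B₀·r / (1 − (1+r)^(−n)) = 3233.55·0.00858333 / (1 − 1.00858^(−60)).
Denominator 1 − (1+r)^(−60) = 0.401184869.
P = 27.7546 / 0.401184869 ≈ 69.18.

£69.18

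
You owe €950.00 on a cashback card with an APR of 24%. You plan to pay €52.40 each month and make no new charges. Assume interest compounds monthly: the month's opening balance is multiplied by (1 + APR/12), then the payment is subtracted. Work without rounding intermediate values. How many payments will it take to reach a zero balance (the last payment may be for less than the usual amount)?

Monthly rate r = 24%/12 = 2% = 0.02.
Recurrence: B ← B·(1+r) − €52.40.
Month 1: interest €19.00; balance after payment €916.60.
Month 2: interest €18.33; balance after payment €882.53.
Closed form: n = −ln(1 − rB₀/P)/ln(1+r) = −ln(0.6374)/ln(1.02) ≈ 22.742, so the balance reaches zero during payment 23.

23 months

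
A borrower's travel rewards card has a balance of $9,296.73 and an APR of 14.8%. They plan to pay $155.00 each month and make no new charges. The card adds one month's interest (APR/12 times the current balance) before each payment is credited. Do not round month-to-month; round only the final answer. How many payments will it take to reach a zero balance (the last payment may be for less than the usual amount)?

110 payments

Monthly rate r = 14.8%/12 = 1.23333% = 0.0123333.
Recurrence: B ← B·(1+r) − $155.00.
Month 1: interest $114.66; balance after payment $9,256.39.
Month 2: interest $114.16; balance after payment $9,215.55.
Closed form: n = −ln(1 − rB₀/P)/ln(1+r) = −ln(0.26026)/ln(1.01233) ≈ 109.813, so the balance reaches zero during payment 110.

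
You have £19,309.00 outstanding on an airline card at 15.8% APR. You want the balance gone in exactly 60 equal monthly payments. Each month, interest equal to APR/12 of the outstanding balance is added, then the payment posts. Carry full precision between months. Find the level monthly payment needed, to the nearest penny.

£467.51

Monthly rate r = 15.8%/12 = 1.31667% = 0.0131667.
Level-payment amortization: P = B₀·r / (1 − (1+r)^(−n)) = 19309.00·0.0131667 / (1 − 1.01317^(−60)).
Denominator 1 − (1+r)^(−60) = 0.543809308.
P = 254.235 / 0.543809308 ≈ 467.51.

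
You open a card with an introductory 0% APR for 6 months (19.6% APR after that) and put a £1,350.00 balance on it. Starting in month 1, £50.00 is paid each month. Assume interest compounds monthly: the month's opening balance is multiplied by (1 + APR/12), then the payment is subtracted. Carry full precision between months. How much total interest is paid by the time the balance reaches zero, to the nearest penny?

Promo months 1–6 at r₀ = 0%/12 = 0; months 7+ at r₁ = 19.6%/12 = 0.0163333.
After month 6 (no interest yet): B = £1,350.00 − 6·£50.00 = £1,050.00.
Then at r₁ with £50.00/mo: n₂ = −ln(1 − r₁·B/P)/ln(1+r₁) ≈ 25.93 → 26 more payments.
Total paid = 31·£50.00 + £46.43 = £1,596.43; interest = £1,596.43 − £1,350.00 = £246.43.

£246.43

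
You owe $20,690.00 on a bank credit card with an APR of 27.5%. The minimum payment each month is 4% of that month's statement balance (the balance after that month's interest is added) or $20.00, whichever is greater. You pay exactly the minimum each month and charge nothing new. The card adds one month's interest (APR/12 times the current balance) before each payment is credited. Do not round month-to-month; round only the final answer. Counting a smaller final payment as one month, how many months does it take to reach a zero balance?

243 months

Monthly rate r = 27.5%/12 = 2.29167% = 0.0229167.
While 4% of the post-interest balance exceeds $20.00, each month B ← (B·(1+r))·(1 − 0.04), i.e. B shrinks by the factor (1+r)·0.96 = 0.982.
This holds for months 1–207. Entering month 208 the balance is $481.77; 4% of the post-interest balance is now below $20.00, so the flat $20.00 minimum applies from here.
From month 208 a fixed $20.00 at rate r clears $481.77 in 36 more payments. Total: 207 + 36 = 243 months.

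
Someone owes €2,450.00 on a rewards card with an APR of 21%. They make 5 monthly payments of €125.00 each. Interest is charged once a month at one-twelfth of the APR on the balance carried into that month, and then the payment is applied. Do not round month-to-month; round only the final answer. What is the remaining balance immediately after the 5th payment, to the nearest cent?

€2,024.75

Monthly rate r = 21%/12 = 1.75% = 0.0175.
Each month: B ← B·(1+r) − €125.00.
Month 1: interest €42.88; balance after payment €2,367.88.
Month 2: interest €41.44; balance after payment €2,284.31.
Month 3: interest €39.98; balance after payment €2,199.29.
Month 4: interest €38.49; balance after payment €2,112.78.
Month 5: interest €36.97; balance after payment €2,024.75.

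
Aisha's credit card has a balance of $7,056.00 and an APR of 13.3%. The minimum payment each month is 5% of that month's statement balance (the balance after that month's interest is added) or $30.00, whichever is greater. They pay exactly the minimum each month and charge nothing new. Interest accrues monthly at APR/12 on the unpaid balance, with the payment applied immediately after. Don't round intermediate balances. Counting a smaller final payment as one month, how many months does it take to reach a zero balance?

Monthly rate r = 13.3%/12 = 1.10833% = 0.0110833.
While 5% of the post-interest balance exceeds $30.00, each month B ← (B·(1+r))·(1 − 0.05), i.e. B shrinks by the factor (1+r)·0.95 = 0.96053.
This holds for months 1–62. Entering month 63 the balance is $581.05; 5% of the post-interest balance is now below $30.00, so the flat $30.00 minimum applies from here.
From month 63 a fixed $30.00 at rate r clears $581.05 in 22 more payments. Total: 62 + 22 = 84 months.

84 months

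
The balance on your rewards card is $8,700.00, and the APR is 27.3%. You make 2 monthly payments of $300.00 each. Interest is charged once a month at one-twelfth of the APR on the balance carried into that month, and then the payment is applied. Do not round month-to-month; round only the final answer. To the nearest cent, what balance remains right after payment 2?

Monthly rate r = 27.3%/12 = 2.275% = 0.02275.
Each month: B ← B·(1+r) − $300.00.
Month 1: interest $197.92; balance after payment $8,597.92.
Month 2: interest $195.60; balance after payment $8,493.53.

$8,493.53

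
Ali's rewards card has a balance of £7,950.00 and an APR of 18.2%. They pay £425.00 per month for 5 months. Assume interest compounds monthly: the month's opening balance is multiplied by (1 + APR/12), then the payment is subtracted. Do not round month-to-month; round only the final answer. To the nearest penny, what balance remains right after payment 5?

Monthly rate r = 18.2%/12 = 1.51667% = 0.0151667.
Each month: B ← B·(1+r) − £425.00.
Month 1: interest £120.58; balance after payment £7,645.57.
Month 2: interest £115.96; balance after payment £7,336.53.
Month 3: interest £111.27; balance after payment £7,022.80.
Month 4: interest £106.51; balance after payment £6,704.32.
Month 5: interest £101.68; balance after payment £6,381.00.

£6,381.00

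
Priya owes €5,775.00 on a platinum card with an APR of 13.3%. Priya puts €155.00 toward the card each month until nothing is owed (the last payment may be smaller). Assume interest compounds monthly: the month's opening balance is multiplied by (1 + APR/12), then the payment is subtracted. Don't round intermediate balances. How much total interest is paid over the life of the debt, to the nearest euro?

€1,715

Monthly rate r = 13.3%/12 = 1.10833% = 0.0110833.
Payoff takes n = ⌈−ln(1 − rB₀/P)/ln(1+r)⌉ = ⌈48.323⌉ = 49 payments; the last is €50.26.
Total paid = 48·€155.00 + €50.26 = €7,490.26.
Total interest = total paid − principal = €7,490.26 − €5,775.00 = €1,715.26.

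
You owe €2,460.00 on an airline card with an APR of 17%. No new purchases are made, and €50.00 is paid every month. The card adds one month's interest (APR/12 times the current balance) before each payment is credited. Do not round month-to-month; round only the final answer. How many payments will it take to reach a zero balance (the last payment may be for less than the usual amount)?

85 payments

Monthly rate r = 17%/12 = 1.41667% = 0.0141667.
Recurrence: B ← B·(1+r) − €50.00.
Month 1: interest €34.85; balance after payment €2,444.85.
Month 2: interest €34.64; balance after payment €2,429.49.
Closed form: n = −ln(1 − rB₀/P)/ln(1+r) = −ln(0.303)/ln(1.01417) ≈ 84.880, so the balance reaches zero during payment 85.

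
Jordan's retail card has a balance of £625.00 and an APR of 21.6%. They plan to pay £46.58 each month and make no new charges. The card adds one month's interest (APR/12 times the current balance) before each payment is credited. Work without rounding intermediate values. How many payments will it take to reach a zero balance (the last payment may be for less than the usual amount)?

Monthly rate r = 21.6%/12 = 1.8% = 0.018.
Recurrence: B ← B·(1+r) − £46.58.
Month 1: interest £11.25; balance after payment £589.67.
Month 2: interest £10.61; balance after payment £553.70.
Closed form: n = −ln(1 − rB₀/P)/ln(1+r) = −ln(0.75848)/ln(1.018) ≈ 15.496, so the balance reaches zero during payment 16.

16 months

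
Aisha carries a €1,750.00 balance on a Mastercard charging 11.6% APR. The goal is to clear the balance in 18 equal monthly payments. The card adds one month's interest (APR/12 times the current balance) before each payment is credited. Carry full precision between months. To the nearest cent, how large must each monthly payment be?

Monthly rate r = 11.6%/12 = 0.966667% = 0.00966667.
Level-payment amortization: P = B₀·r / (1 − (1+r)^(−n)) = 1750.00·0.00966667 / (1 − 1.00967^(−18)).
Denominator 1 − (1+r)^(−18) = 0.159000641.
P = 16.9167 / 0.159000641 ≈ 106.39.

€106.39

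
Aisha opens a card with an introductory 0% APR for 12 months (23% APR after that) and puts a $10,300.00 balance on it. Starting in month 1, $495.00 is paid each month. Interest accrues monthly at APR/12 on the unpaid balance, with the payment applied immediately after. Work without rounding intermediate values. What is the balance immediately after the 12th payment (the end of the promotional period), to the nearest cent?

Promo months 1–12 at r₀ = 0%/12 = 0; months 13+ at r₁ = 23%/12 = 0.0191667.
After month 12 (no interest yet): B = $10,300.00 − 12·$495.00 = $4,360.00.

$4,360.00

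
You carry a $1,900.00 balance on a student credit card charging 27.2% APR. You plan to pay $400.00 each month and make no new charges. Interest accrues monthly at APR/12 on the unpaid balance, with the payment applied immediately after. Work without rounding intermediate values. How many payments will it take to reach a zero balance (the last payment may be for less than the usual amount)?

Monthly rate r = 27.2%/12 = 2.26667% = 0.0226667.
Recurrence: B ← B·(1+r) − $400.00.
Month 1: interest $43.07; balance after payment $1,543.07.
Month 2: interest $34.98; balance after payment $1,178.04.
Month 3: interest $26.70; balance after payment $804.75.
Month 4: interest $18.24; balance after payment $422.99.
Month 5: interest $9.59; balance after payment $32.57.
Month 6: interest $0.74; balance after payment $0.00.

6 months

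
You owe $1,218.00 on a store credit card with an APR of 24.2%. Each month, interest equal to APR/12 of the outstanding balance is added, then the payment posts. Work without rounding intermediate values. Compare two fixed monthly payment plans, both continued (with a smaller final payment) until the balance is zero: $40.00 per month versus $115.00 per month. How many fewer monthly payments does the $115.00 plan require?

35 fewer payments

Monthly rate r = 24.2%/12 = 2.01667% = 0.0201667.
At $40.00/mo: n = ⌈−ln(1 − rB₀/P)/ln(1+r)⌉ = 48 payments (last $27.55); total interest = total paid − $1,218.00 = $689.55.
At $115.00/mo: 13 payments (last $3.99); total interest $165.99.
Payments saved = 48 − 13 = 35.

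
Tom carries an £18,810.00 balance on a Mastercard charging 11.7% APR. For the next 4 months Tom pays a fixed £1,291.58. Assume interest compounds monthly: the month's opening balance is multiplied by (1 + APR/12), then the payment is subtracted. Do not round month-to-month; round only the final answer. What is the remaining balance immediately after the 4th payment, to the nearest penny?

£14,312.02

Monthly rate r = 11.7%/12 = 0.975% = 0.00975.
Each month: B ← B·(1+r) − £1,291.58.
Month 1: interest £183.40; balance after payment £17,701.82.
Month 2: interest £172.59; balance after payment £16,582.83.
Month 3: interest £161.68; balance after payment £15,452.93.
Month 4: interest £150.67; balance after payment £14,312.02.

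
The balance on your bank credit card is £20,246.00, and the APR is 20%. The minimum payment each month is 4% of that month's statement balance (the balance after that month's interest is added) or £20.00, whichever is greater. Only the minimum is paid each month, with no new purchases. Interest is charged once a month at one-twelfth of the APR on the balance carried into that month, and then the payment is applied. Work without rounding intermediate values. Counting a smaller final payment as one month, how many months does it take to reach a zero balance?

185 months

Monthly rate r = 20%/12 = 1.66667% = 0.0166667.
While 4% of the post-interest balance exceeds £20.00, each month B ← (B·(1+r))·(1 − 0.04), i.e. B shrinks by the factor (1+r)·0.96 = 0.976.
This holds for months 1–154. Entering month 155 the balance is £480.41; 4% of the post-interest balance is now below £20.00, so the flat £20.00 minimum applies from here.
From month 155 a fixed £20.00 at rate r clears £480.41 in 31 more payments. Total: 154 + 31 = 185 months.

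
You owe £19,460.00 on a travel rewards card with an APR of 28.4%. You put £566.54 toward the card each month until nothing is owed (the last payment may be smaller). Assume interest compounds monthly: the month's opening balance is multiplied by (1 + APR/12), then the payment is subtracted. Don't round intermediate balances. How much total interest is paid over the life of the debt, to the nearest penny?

Monthly rate r = 28.4%/12 = 2.36667% = 0.0236667.
Payoff takes n = ⌈−ln(1 − rB₀/P)/ln(1+r)⌉ = ⌈71.662⌉ = 72 payments; the last is £376.34.
Total paid = 71·£566.54 + £376.34 = £40,600.68.
Total interest = total paid − principal = £40,600.68 − £19,460.00 = £21,140.68.

£21,140.68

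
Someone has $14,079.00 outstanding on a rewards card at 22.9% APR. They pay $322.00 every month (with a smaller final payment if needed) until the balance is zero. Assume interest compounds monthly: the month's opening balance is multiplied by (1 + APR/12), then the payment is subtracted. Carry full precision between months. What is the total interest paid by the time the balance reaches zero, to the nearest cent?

$16,550.45

Monthly rate r = 22.9%/12 = 1.90833% = 0.0190833.
Payoff takes n = ⌈−ln(1 − rB₀/P)/ln(1+r)⌉ = ⌈95.122⌉ = 96 payments; the last is $39.45.
Total paid = 95·$322.00 + $39.45 = $30,629.45.
Total interest = total paid − principal = $30,629.45 − $14,079.00 = $16,550.45.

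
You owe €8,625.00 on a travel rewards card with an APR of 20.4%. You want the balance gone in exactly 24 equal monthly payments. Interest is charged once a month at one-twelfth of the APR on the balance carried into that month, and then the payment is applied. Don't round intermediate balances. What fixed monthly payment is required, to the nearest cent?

Monthly rate r = 20.4%/12 = 1.7% = 0.017.
Level-payment amortization: P = B₀·r / (1 − (1+r)^(−n)) = 8625.00·0.017 / (1 − 1.017^(−24)).
Denominator 1 − (1+r)^(−24) = 0.332736868.
P = 146.625 / 0.332736868 ≈ 440.66.

€440.66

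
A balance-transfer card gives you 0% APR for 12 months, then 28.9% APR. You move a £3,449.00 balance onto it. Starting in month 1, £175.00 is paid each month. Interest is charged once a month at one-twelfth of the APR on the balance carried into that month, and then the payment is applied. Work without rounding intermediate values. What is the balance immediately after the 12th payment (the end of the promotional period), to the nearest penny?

Promo months 1–12 at r₀ = 0%/12 = 0; months 13+ at r₁ = 28.9%/12 = 0.0240833.
After month 12 (no interest yet): B = £3,449.00 − 12·£175.00 = £1,349.00.

£1,349.00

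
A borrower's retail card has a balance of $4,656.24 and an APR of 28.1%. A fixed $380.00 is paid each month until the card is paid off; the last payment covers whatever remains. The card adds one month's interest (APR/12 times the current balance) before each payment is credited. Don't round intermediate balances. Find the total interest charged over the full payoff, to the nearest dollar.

$897

Monthly rate r = 28.1%/12 = 2.34167% = 0.0234167.
Payoff takes n = ⌈−ln(1 − rB₀/P)/ln(1+r)⌉ = ⌈14.610⌉ = 15 payments; the last is $232.90.
Total paid = 14·$380.00 + $232.90 = $5,552.90.
Total interest = total paid − principal = $5,552.90 − $4,656.24 = $896.66.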